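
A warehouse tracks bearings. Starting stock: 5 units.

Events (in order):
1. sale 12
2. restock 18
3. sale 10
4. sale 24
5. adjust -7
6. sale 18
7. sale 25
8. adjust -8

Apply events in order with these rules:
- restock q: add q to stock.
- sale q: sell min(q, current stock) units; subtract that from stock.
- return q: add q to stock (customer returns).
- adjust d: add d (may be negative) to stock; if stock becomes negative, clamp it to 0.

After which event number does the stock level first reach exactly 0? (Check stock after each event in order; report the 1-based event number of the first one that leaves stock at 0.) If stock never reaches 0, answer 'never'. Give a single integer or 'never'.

Answer: 1

Derivation:
Processing events:
Start: stock = 5
  Event 1 (sale 12): sell min(12,5)=5. stock: 5 - 5 = 0. total_sold = 5
  Event 2 (restock 18): 0 + 18 = 18
  Event 3 (sale 10): sell min(10,18)=10. stock: 18 - 10 = 8. total_sold = 15
  Event 4 (sale 24): sell min(24,8)=8. stock: 8 - 8 = 0. total_sold = 23
  Event 5 (adjust -7): 0 + -7 = 0 (clamped to 0)
  Event 6 (sale 18): sell min(18,0)=0. stock: 0 - 0 = 0. total_sold = 23
  Event 7 (sale 25): sell min(25,0)=0. stock: 0 - 0 = 0. total_sold = 23
  Event 8 (adjust -8): 0 + -8 = 0 (clamped to 0)
Final: stock = 0, total_sold = 23

First zero at event 1.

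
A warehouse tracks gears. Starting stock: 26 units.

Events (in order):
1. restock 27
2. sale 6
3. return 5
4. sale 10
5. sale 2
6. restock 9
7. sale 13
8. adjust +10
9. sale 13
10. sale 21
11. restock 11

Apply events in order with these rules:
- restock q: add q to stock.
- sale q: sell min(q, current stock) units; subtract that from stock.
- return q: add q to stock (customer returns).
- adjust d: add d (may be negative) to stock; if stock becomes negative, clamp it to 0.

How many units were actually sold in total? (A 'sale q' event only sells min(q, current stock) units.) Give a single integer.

Processing events:
Start: stock = 26
  Event 1 (restock 27): 26 + 27 = 53
  Event 2 (sale 6): sell min(6,53)=6. stock: 53 - 6 = 47. total_sold = 6
  Event 3 (return 5): 47 + 5 = 52
  Event 4 (sale 10): sell min(10,52)=10. stock: 52 - 10 = 42. total_sold = 16
  Event 5 (sale 2): sell min(2,42)=2. stock: 42 - 2 = 40. total_sold = 18
  Event 6 (restock 9): 40 + 9 = 49
  Event 7 (sale 13): sell min(13,49)=13. stock: 49 - 13 = 36. total_sold = 31
  Event 8 (adjust +10): 36 + 10 = 46
  Event 9 (sale 13): sell min(13,46)=13. stock: 46 - 13 = 33. total_sold = 44
  Event 10 (sale 21): sell min(21,33)=21. stock: 33 - 21 = 12. total_sold = 65
  Event 11 (restock 11): 12 + 11 = 23
Final: stock = 23, total_sold = 65

Answer: 65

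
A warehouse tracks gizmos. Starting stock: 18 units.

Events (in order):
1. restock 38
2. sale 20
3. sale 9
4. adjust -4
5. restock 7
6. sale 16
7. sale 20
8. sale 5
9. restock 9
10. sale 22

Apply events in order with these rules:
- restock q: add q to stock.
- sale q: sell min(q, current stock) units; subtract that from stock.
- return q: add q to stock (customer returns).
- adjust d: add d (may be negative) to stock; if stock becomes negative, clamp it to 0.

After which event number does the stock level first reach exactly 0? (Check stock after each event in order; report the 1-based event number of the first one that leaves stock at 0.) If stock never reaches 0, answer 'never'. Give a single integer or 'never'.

Answer: 7

Derivation:
Processing events:
Start: stock = 18
  Event 1 (restock 38): 18 + 38 = 56
  Event 2 (sale 20): sell min(20,56)=20. stock: 56 - 20 = 36. total_sold = 20
  Event 3 (sale 9): sell min(9,36)=9. stock: 36 - 9 = 27. total_sold = 29
  Event 4 (adjust -4): 27 + -4 = 23
  Event 5 (restock 7): 23 + 7 = 30
  Event 6 (sale 16): sell min(16,30)=16. stock: 30 - 16 = 14. total_sold = 45
  Event 7 (sale 20): sell min(20,14)=14. stock: 14 - 14 = 0. total_sold = 59
  Event 8 (sale 5): sell min(5,0)=0. stock: 0 - 0 = 0. total_sold = 59
  Event 9 (restock 9): 0 + 9 = 9
  Event 10 (sale 22): sell min(22,9)=9. stock: 9 - 9 = 0. total_sold = 68
Final: stock = 0, total_sold = 68

First zero at event 7.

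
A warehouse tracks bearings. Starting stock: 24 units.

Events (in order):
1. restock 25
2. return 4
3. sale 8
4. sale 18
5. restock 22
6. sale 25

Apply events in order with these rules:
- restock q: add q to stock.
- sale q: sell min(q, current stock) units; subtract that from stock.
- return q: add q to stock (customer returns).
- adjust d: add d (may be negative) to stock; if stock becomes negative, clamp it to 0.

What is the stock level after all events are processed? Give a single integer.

Processing events:
Start: stock = 24
  Event 1 (restock 25): 24 + 25 = 49
  Event 2 (return 4): 49 + 4 = 53
  Event 3 (sale 8): sell min(8,53)=8. stock: 53 - 8 = 45. total_sold = 8
  Event 4 (sale 18): sell min(18,45)=18. stock: 45 - 18 = 27. total_sold = 26
  Event 5 (restock 22): 27 + 22 = 49
  Event 6 (sale 25): sell min(25,49)=25. stock: 49 - 25 = 24. total_sold = 51
Final: stock = 24, total_sold = 51

Answer: 24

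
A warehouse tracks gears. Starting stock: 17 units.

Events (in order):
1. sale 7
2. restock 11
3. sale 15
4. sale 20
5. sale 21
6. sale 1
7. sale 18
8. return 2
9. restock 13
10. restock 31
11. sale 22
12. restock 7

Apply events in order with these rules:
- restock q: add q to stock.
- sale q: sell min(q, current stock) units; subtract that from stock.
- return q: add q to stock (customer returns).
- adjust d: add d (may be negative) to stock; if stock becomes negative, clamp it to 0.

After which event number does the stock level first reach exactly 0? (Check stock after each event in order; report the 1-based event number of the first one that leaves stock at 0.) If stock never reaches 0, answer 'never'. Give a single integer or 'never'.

Answer: 4

Derivation:
Processing events:
Start: stock = 17
  Event 1 (sale 7): sell min(7,17)=7. stock: 17 - 7 = 10. total_sold = 7
  Event 2 (restock 11): 10 + 11 = 21
  Event 3 (sale 15): sell min(15,21)=15. stock: 21 - 15 = 6. total_sold = 22
  Event 4 (sale 20): sell min(20,6)=6. stock: 6 - 6 = 0. total_sold = 28
  Event 5 (sale 21): sell min(21,0)=0. stock: 0 - 0 = 0. total_sold = 28
  Event 6 (sale 1): sell min(1,0)=0. stock: 0 - 0 = 0. total_sold = 28
  Event 7 (sale 18): sell min(18,0)=0. stock: 0 - 0 = 0. total_sold = 28
  Event 8 (return 2): 0 + 2 = 2
  Event 9 (restock 13): 2 + 13 = 15
  Event 10 (restock 31): 15 + 31 = 46
  Event 11 (sale 22): sell min(22,46)=22. stock: 46 - 22 = 24. total_sold = 50
  Event 12 (restock 7): 24 + 7 = 31
Final: stock = 31, total_sold = 50

First zero at event 4.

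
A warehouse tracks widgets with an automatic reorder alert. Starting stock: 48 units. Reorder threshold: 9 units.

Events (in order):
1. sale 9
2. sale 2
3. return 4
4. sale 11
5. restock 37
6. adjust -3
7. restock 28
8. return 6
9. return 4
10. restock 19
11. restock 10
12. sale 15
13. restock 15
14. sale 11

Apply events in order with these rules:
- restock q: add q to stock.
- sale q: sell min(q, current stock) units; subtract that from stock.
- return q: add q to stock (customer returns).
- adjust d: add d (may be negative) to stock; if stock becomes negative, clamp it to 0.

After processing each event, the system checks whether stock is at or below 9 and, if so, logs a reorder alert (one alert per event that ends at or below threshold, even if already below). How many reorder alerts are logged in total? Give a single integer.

Processing events:
Start: stock = 48
  Event 1 (sale 9): sell min(9,48)=9. stock: 48 - 9 = 39. total_sold = 9
  Event 2 (sale 2): sell min(2,39)=2. stock: 39 - 2 = 37. total_sold = 11
  Event 3 (return 4): 37 + 4 = 41
  Event 4 (sale 11): sell min(11,41)=11. stock: 41 - 11 = 30. total_sold = 22
  Event 5 (restock 37): 30 + 37 = 67
  Event 6 (adjust -3): 67 + -3 = 64
  Event 7 (restock 28): 64 + 28 = 92
  Event 8 (return 6): 92 + 6 = 98
  Event 9 (return 4): 98 + 4 = 102
  Event 10 (restock 19): 102 + 19 = 121
  Event 11 (restock 10): 121 + 10 = 131
  Event 12 (sale 15): sell min(15,131)=15. stock: 131 - 15 = 116. total_sold = 37
  Event 13 (restock 15): 116 + 15 = 131
  Event 14 (sale 11): sell min(11,131)=11. stock: 131 - 11 = 120. total_sold = 48
Final: stock = 120, total_sold = 48

Checking against threshold 9:
  After event 1: stock=39 > 9
  After event 2: stock=37 > 9
  After event 3: stock=41 > 9
  After event 4: stock=30 > 9
  After event 5: stock=67 > 9
  After event 6: stock=64 > 9
  After event 7: stock=92 > 9
  After event 8: stock=98 > 9
  After event 9: stock=102 > 9
  After event 10: stock=121 > 9
  After event 11: stock=131 > 9
  After event 12: stock=116 > 9
  After event 13: stock=131 > 9
  After event 14: stock=120 > 9
Alert events: []. Count = 0

Answer: 0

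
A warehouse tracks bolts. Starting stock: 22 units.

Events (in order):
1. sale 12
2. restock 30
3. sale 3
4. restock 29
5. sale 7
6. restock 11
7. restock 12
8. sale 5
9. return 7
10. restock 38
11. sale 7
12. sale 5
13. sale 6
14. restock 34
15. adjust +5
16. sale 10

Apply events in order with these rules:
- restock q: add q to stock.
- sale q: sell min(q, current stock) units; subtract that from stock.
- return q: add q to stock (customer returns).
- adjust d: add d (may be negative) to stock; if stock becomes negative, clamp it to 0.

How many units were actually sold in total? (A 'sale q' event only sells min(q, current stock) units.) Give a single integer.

Answer: 55

Derivation:
Processing events:
Start: stock = 22
  Event 1 (sale 12): sell min(12,22)=12. stock: 22 - 12 = 10. total_sold = 12
  Event 2 (restock 30): 10 + 30 = 40
  Event 3 (sale 3): sell min(3,40)=3. stock: 40 - 3 = 37. total_sold = 15
  Event 4 (restock 29): 37 + 29 = 66
  Event 5 (sale 7): sell min(7,66)=7. stock: 66 - 7 = 59. total_sold = 22
  Event 6 (restock 11): 59 + 11 = 70
  Event 7 (restock 12): 70 + 12 = 82
  Event 8 (sale 5): sell min(5,82)=5. stock: 82 - 5 = 77. total_sold = 27
  Event 9 (return 7): 77 + 7 = 84
  Event 10 (restock 38): 84 + 38 = 122
  Event 11 (sale 7): sell min(7,122)=7. stock: 122 - 7 = 115. total_sold = 34
  Event 12 (sale 5): sell min(5,115)=5. stock: 115 - 5 = 110. total_sold = 39
  Event 13 (sale 6): sell min(6,110)=6. stock: 110 - 6 = 104. total_sold = 45
  Event 14 (restock 34): 104 + 34 = 138
  Event 15 (adjust +5): 138 + 5 = 143
  Event 16 (sale 10): sell min(10,143)=10. stock: 143 - 10 = 133. total_sold = 55
Final: stock = 133, total_sold = 55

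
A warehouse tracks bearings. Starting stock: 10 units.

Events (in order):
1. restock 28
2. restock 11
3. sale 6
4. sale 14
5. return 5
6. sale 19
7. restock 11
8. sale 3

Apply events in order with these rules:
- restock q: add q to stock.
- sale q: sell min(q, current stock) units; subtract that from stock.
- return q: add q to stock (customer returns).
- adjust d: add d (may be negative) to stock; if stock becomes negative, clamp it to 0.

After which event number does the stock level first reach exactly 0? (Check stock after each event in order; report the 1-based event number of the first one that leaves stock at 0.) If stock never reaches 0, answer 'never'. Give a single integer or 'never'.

Processing events:
Start: stock = 10
  Event 1 (restock 28): 10 + 28 = 38
  Event 2 (restock 11): 38 + 11 = 49
  Event 3 (sale 6): sell min(6,49)=6. stock: 49 - 6 = 43. total_sold = 6
  Event 4 (sale 14): sell min(14,43)=14. stock: 43 - 14 = 29. total_sold = 20
  Event 5 (return 5): 29 + 5 = 34
  Event 6 (sale 19): sell min(19,34)=19. stock: 34 - 19 = 15. total_sold = 39
  Event 7 (restock 11): 15 + 11 = 26
  Event 8 (sale 3): sell min(3,26)=3. stock: 26 - 3 = 23. total_sold = 42
Final: stock = 23, total_sold = 42

Stock never reaches 0.

Answer: never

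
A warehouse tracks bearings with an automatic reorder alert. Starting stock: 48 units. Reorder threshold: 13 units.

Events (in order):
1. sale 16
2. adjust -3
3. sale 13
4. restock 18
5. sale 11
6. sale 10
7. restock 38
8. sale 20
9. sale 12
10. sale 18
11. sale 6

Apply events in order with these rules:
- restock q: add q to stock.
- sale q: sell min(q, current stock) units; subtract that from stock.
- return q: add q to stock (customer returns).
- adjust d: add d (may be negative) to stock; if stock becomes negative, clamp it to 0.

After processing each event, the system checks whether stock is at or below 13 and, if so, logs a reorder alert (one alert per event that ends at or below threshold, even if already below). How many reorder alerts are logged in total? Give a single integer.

Processing events:
Start: stock = 48
  Event 1 (sale 16): sell min(16,48)=16. stock: 48 - 16 = 32. total_sold = 16
  Event 2 (adjust -3): 32 + -3 = 29
  Event 3 (sale 13): sell min(13,29)=13. stock: 29 - 13 = 16. total_sold = 29
  Event 4 (restock 18): 16 + 18 = 34
  Event 5 (sale 11): sell min(11,34)=11. stock: 34 - 11 = 23. total_sold = 40
  Event 6 (sale 10): sell min(10,23)=10. stock: 23 - 10 = 13. total_sold = 50
  Event 7 (restock 38): 13 + 38 = 51
  Event 8 (sale 20): sell min(20,51)=20. stock: 51 - 20 = 31. total_sold = 70
  Event 9 (sale 12): sell min(12,31)=12. stock: 31 - 12 = 19. total_sold = 82
  Event 10 (sale 18): sell min(18,19)=18. stock: 19 - 18 = 1. total_sold = 100
  Event 11 (sale 6): sell min(6,1)=1. stock: 1 - 1 = 0. total_sold = 101
Final: stock = 0, total_sold = 101

Checking against threshold 13:
  After event 1: stock=32 > 13
  After event 2: stock=29 > 13
  After event 3: stock=16 > 13
  After event 4: stock=34 > 13
  After event 5: stock=23 > 13
  After event 6: stock=13 <= 13 -> ALERT
  After event 7: stock=51 > 13
  After event 8: stock=31 > 13
  After event 9: stock=19 > 13
  After event 10: stock=1 <= 13 -> ALERT
  After event 11: stock=0 <= 13 -> ALERT
Alert events: [6, 10, 11]. Count = 3

Answer: 3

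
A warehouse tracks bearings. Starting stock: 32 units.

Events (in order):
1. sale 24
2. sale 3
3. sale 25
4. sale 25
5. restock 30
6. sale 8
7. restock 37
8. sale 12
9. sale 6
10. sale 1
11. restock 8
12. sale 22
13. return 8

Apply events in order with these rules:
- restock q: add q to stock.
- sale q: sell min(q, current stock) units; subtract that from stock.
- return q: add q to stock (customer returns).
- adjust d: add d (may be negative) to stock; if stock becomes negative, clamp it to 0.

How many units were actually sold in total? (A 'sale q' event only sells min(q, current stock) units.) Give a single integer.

Processing events:
Start: stock = 32
  Event 1 (sale 24): sell min(24,32)=24. stock: 32 - 24 = 8. total_sold = 24
  Event 2 (sale 3): sell min(3,8)=3. stock: 8 - 3 = 5. total_sold = 27
  Event 3 (sale 25): sell min(25,5)=5. stock: 5 - 5 = 0. total_sold = 32
  Event 4 (sale 25): sell min(25,0)=0. stock: 0 - 0 = 0. total_sold = 32
  Event 5 (restock 30): 0 + 30 = 30
  Event 6 (sale 8): sell min(8,30)=8. stock: 30 - 8 = 22. total_sold = 40
  Event 7 (restock 37): 22 + 37 = 59
  Event 8 (sale 12): sell min(12,59)=12. stock: 59 - 12 = 47. total_sold = 52
  Event 9 (sale 6): sell min(6,47)=6. stock: 47 - 6 = 41. total_sold = 58
  Event 10 (sale 1): sell min(1,41)=1. stock: 41 - 1 = 40. total_sold = 59
  Event 11 (restock 8): 40 + 8 = 48
  Event 12 (sale 22): sell min(22,48)=22. stock: 48 - 22 = 26. total_sold = 81
  Event 13 (return 8): 26 + 8 = 34
Final: stock = 34, total_sold = 81

Answer: 81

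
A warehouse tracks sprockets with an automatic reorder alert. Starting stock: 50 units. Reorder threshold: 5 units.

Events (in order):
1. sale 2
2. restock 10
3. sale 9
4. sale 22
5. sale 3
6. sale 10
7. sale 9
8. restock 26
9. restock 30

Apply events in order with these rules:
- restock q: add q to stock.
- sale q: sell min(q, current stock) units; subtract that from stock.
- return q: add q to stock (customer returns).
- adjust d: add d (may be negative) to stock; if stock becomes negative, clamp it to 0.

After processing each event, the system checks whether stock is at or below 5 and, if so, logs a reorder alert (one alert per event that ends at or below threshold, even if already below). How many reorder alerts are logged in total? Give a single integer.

Processing events:
Start: stock = 50
  Event 1 (sale 2): sell min(2,50)=2. stock: 50 - 2 = 48. total_sold = 2
  Event 2 (restock 10): 48 + 10 = 58
  Event 3 (sale 9): sell min(9,58)=9. stock: 58 - 9 = 49. total_sold = 11
  Event 4 (sale 22): sell min(22,49)=22. stock: 49 - 22 = 27. total_sold = 33
  Event 5 (sale 3): sell min(3,27)=3. stock: 27 - 3 = 24. total_sold = 36
  Event 6 (sale 10): sell min(10,24)=10. stock: 24 - 10 = 14. total_sold = 46
  Event 7 (sale 9): sell min(9,14)=9. stock: 14 - 9 = 5. total_sold = 55
  Event 8 (restock 26): 5 + 26 = 31
  Event 9 (restock 30): 31 + 30 = 61
Final: stock = 61, total_sold = 55

Checking against threshold 5:
  After event 1: stock=48 > 5
  After event 2: stock=58 > 5
  After event 3: stock=49 > 5
  After event 4: stock=27 > 5
  After event 5: stock=24 > 5
  After event 6: stock=14 > 5
  After event 7: stock=5 <= 5 -> ALERT
  After event 8: stock=31 > 5
  After event 9: stock=61 > 5
Alert events: [7]. Count = 1

Answer: 1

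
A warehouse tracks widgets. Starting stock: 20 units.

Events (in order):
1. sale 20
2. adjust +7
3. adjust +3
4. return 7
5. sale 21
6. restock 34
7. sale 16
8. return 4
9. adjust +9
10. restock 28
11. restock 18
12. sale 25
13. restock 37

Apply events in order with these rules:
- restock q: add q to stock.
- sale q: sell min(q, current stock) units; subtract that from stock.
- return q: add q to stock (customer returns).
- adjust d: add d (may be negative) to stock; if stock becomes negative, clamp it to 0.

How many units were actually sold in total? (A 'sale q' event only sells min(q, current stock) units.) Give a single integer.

Processing events:
Start: stock = 20
  Event 1 (sale 20): sell min(20,20)=20. stock: 20 - 20 = 0. total_sold = 20
  Event 2 (adjust +7): 0 + 7 = 7
  Event 3 (adjust +3): 7 + 3 = 10
  Event 4 (return 7): 10 + 7 = 17
  Event 5 (sale 21): sell min(21,17)=17. stock: 17 - 17 = 0. total_sold = 37
  Event 6 (restock 34): 0 + 34 = 34
  Event 7 (sale 16): sell min(16,34)=16. stock: 34 - 16 = 18. total_sold = 53
  Event 8 (return 4): 18 + 4 = 22
  Event 9 (adjust +9): 22 + 9 = 31
  Event 10 (restock 28): 31 + 28 = 59
  Event 11 (restock 18): 59 + 18 = 77
  Event 12 (sale 25): sell min(25,77)=25. stock: 77 - 25 = 52. total_sold = 78
  Event 13 (restock 37): 52 + 37 = 89
Final: stock = 89, total_sold = 78

Answer: 78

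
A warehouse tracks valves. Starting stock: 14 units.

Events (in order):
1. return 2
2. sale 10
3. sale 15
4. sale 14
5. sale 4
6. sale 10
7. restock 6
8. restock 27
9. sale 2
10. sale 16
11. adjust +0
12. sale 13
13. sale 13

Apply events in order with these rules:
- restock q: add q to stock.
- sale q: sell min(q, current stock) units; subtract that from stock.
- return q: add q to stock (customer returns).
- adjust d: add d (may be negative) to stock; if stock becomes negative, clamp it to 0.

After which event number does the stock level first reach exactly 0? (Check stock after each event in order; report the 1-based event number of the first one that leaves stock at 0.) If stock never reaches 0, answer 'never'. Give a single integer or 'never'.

Answer: 3

Derivation:
Processing events:
Start: stock = 14
  Event 1 (return 2): 14 + 2 = 16
  Event 2 (sale 10): sell min(10,16)=10. stock: 16 - 10 = 6. total_sold = 10
  Event 3 (sale 15): sell min(15,6)=6. stock: 6 - 6 = 0. total_sold = 16
  Event 4 (sale 14): sell min(14,0)=0. stock: 0 - 0 = 0. total_sold = 16
  Event 5 (sale 4): sell min(4,0)=0. stock: 0 - 0 = 0. total_sold = 16
  Event 6 (sale 10): sell min(10,0)=0. stock: 0 - 0 = 0. total_sold = 16
  Event 7 (restock 6): 0 + 6 = 6
  Event 8 (restock 27): 6 + 27 = 33
  Event 9 (sale 2): sell min(2,33)=2. stock: 33 - 2 = 31. total_sold = 18
  Event 10 (sale 16): sell min(16,31)=16. stock: 31 - 16 = 15. total_sold = 34
  Event 11 (adjust +0): 15 + 0 = 15
  Event 12 (sale 13): sell min(13,15)=13. stock: 15 - 13 = 2. total_sold = 47
  Event 13 (sale 13): sell min(13,2)=2. stock: 2 - 2 = 0. total_sold = 49
Final: stock = 0, total_sold = 49

First zero at event 3.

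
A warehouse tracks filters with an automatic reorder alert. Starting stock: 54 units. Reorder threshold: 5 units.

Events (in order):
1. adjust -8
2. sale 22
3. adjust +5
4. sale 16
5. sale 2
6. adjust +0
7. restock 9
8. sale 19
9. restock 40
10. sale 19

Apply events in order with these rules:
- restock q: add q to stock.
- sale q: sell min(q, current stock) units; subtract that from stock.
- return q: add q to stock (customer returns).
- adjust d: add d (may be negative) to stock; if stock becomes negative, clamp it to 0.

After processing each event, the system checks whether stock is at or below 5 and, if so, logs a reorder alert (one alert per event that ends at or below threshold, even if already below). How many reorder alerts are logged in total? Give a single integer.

Processing events:
Start: stock = 54
  Event 1 (adjust -8): 54 + -8 = 46
  Event 2 (sale 22): sell min(22,46)=22. stock: 46 - 22 = 24. total_sold = 22
  Event 3 (adjust +5): 24 + 5 = 29
  Event 4 (sale 16): sell min(16,29)=16. stock: 29 - 16 = 13. total_sold = 38
  Event 5 (sale 2): sell min(2,13)=2. stock: 13 - 2 = 11. total_sold = 40
  Event 6 (adjust +0): 11 + 0 = 11
  Event 7 (restock 9): 11 + 9 = 20
  Event 8 (sale 19): sell min(19,20)=19. stock: 20 - 19 = 1. total_sold = 59
  Event 9 (restock 40): 1 + 40 = 41
  Event 10 (sale 19): sell min(19,41)=19. stock: 41 - 19 = 22. total_sold = 78
Final: stock = 22, total_sold = 78

Checking against threshold 5:
  After event 1: stock=46 > 5
  After event 2: stock=24 > 5
  After event 3: stock=29 > 5
  After event 4: stock=13 > 5
  After event 5: stock=11 > 5
  After event 6: stock=11 > 5
  After event 7: stock=20 > 5
  After event 8: stock=1 <= 5 -> ALERT
  After event 9: stock=41 > 5
  After event 10: stock=22 > 5
Alert events: [8]. Count = 1

Answer: 1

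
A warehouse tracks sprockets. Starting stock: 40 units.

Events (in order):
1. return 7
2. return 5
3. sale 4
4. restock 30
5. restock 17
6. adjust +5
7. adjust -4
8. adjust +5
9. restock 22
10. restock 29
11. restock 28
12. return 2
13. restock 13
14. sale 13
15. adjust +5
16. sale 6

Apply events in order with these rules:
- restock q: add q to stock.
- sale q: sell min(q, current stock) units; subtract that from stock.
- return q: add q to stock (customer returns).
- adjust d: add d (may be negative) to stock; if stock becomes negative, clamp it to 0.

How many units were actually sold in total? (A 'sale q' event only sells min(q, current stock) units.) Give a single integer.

Processing events:
Start: stock = 40
  Event 1 (return 7): 40 + 7 = 47
  Event 2 (return 5): 47 + 5 = 52
  Event 3 (sale 4): sell min(4,52)=4. stock: 52 - 4 = 48. total_sold = 4
  Event 4 (restock 30): 48 + 30 = 78
  Event 5 (restock 17): 78 + 17 = 95
  Event 6 (adjust +5): 95 + 5 = 100
  Event 7 (adjust -4): 100 + -4 = 96
  Event 8 (adjust +5): 96 + 5 = 101
  Event 9 (restock 22): 101 + 22 = 123
  Event 10 (restock 29): 123 + 29 = 152
  Event 11 (restock 28): 152 + 28 = 180
  Event 12 (return 2): 180 + 2 = 182
  Event 13 (restock 13): 182 + 13 = 195
  Event 14 (sale 13): sell min(13,195)=13. stock: 195 - 13 = 182. total_sold = 17
  Event 15 (adjust +5): 182 + 5 = 187
  Event 16 (sale 6): sell min(6,187)=6. stock: 187 - 6 = 181. total_sold = 23
Final: stock = 181, total_sold = 23

Answer: 23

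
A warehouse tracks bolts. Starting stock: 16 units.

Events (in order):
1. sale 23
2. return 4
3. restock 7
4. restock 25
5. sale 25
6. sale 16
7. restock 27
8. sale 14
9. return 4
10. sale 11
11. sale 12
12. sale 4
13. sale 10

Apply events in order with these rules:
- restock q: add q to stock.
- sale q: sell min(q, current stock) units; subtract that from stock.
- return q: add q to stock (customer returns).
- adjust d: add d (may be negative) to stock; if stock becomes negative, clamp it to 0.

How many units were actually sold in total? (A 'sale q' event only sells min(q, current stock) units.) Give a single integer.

Answer: 83

Derivation:
Processing events:
Start: stock = 16
  Event 1 (sale 23): sell min(23,16)=16. stock: 16 - 16 = 0. total_sold = 16
  Event 2 (return 4): 0 + 4 = 4
  Event 3 (restock 7): 4 + 7 = 11
  Event 4 (restock 25): 11 + 25 = 36
  Event 5 (sale 25): sell min(25,36)=25. stock: 36 - 25 = 11. total_sold = 41
  Event 6 (sale 16): sell min(16,11)=11. stock: 11 - 11 = 0. total_sold = 52
  Event 7 (restock 27): 0 + 27 = 27
  Event 8 (sale 14): sell min(14,27)=14. stock: 27 - 14 = 13. total_sold = 66
  Event 9 (return 4): 13 + 4 = 17
  Event 10 (sale 11): sell min(11,17)=11. stock: 17 - 11 = 6. total_sold = 77
  Event 11 (sale 12): sell min(12,6)=6. stock: 6 - 6 = 0. total_sold = 83
  Event 12 (sale 4): sell min(4,0)=0. stock: 0 - 0 = 0. total_sold = 83
  Event 13 (sale 10): sell min(10,0)=0. stock: 0 - 0 = 0. total_sold = 83
Final: stock = 0, total_sold = 83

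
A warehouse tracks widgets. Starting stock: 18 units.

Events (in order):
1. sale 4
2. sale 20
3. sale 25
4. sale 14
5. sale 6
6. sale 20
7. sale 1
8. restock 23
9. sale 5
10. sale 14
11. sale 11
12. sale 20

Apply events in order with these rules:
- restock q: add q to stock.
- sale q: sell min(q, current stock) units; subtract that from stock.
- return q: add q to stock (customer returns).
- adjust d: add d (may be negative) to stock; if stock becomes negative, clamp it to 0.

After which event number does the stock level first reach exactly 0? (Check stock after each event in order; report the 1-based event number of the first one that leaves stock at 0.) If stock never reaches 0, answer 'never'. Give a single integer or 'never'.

Answer: 2

Derivation:
Processing events:
Start: stock = 18
  Event 1 (sale 4): sell min(4,18)=4. stock: 18 - 4 = 14. total_sold = 4
  Event 2 (sale 20): sell min(20,14)=14. stock: 14 - 14 = 0. total_sold = 18
  Event 3 (sale 25): sell min(25,0)=0. stock: 0 - 0 = 0. total_sold = 18
  Event 4 (sale 14): sell min(14,0)=0. stock: 0 - 0 = 0. total_sold = 18
  Event 5 (sale 6): sell min(6,0)=0. stock: 0 - 0 = 0. total_sold = 18
  Event 6 (sale 20): sell min(20,0)=0. stock: 0 - 0 = 0. total_sold = 18
  Event 7 (sale 1): sell min(1,0)=0. stock: 0 - 0 = 0. total_sold = 18
  Event 8 (restock 23): 0 + 23 = 23
  Event 9 (sale 5): sell min(5,23)=5. stock: 23 - 5 = 18. total_sold = 23
  Event 10 (sale 14): sell min(14,18)=14. stock: 18 - 14 = 4. total_sold = 37
  Event 11 (sale 11): sell min(11,4)=4. stock: 4 - 4 = 0. total_sold = 41
  Event 12 (sale 20): sell min(20,0)=0. stock: 0 - 0 = 0. total_sold = 41
Final: stock = 0, total_sold = 41

First zero at event 2.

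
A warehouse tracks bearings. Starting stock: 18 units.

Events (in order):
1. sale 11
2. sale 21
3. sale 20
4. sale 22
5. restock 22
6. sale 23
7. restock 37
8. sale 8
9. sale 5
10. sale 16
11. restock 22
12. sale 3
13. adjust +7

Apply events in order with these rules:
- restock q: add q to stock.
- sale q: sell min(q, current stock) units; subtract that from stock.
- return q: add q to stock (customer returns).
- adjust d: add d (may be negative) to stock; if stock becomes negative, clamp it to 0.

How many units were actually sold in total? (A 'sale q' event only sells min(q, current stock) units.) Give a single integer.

Processing events:
Start: stock = 18
  Event 1 (sale 11): sell min(11,18)=11. stock: 18 - 11 = 7. total_sold = 11
  Event 2 (sale 21): sell min(21,7)=7. stock: 7 - 7 = 0. total_sold = 18
  Event 3 (sale 20): sell min(20,0)=0. stock: 0 - 0 = 0. total_sold = 18
  Event 4 (sale 22): sell min(22,0)=0. stock: 0 - 0 = 0. total_sold = 18
  Event 5 (restock 22): 0 + 22 = 22
  Event 6 (sale 23): sell min(23,22)=22. stock: 22 - 22 = 0. total_sold = 40
  Event 7 (restock 37): 0 + 37 = 37
  Event 8 (sale 8): sell min(8,37)=8. stock: 37 - 8 = 29. total_sold = 48
  Event 9 (sale 5): sell min(5,29)=5. stock: 29 - 5 = 24. total_sold = 53
  Event 10 (sale 16): sell min(16,24)=16. stock: 24 - 16 = 8. total_sold = 69
  Event 11 (restock 22): 8 + 22 = 30
  Event 12 (sale 3): sell min(3,30)=3. stock: 30 - 3 = 27. total_sold = 72
  Event 13 (adjust +7): 27 + 7 = 34
Final: stock = 34, total_sold = 72

Answer: 72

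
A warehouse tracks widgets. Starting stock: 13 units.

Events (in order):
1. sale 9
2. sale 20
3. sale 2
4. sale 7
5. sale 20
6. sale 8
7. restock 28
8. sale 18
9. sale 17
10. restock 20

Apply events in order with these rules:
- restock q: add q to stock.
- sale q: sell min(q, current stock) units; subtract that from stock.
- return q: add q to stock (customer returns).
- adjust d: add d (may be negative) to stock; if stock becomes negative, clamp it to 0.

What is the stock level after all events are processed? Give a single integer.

Answer: 20

Derivation:
Processing events:
Start: stock = 13
  Event 1 (sale 9): sell min(9,13)=9. stock: 13 - 9 = 4. total_sold = 9
  Event 2 (sale 20): sell min(20,4)=4. stock: 4 - 4 = 0. total_sold = 13
  Event 3 (sale 2): sell min(2,0)=0. stock: 0 - 0 = 0. total_sold = 13
  Event 4 (sale 7): sell min(7,0)=0. stock: 0 - 0 = 0. total_sold = 13
  Event 5 (sale 20): sell min(20,0)=0. stock: 0 - 0 = 0. total_sold = 13
  Event 6 (sale 8): sell min(8,0)=0. stock: 0 - 0 = 0. total_sold = 13
  Event 7 (restock 28): 0 + 28 = 28
  Event 8 (sale 18): sell min(18,28)=18. stock: 28 - 18 = 10. total_sold = 31
  Event 9 (sale 17): sell min(17,10)=10. stock: 10 - 10 = 0. total_sold = 41
  Event 10 (restock 20): 0 + 20 = 20
Final: stock = 20, total_sold = 41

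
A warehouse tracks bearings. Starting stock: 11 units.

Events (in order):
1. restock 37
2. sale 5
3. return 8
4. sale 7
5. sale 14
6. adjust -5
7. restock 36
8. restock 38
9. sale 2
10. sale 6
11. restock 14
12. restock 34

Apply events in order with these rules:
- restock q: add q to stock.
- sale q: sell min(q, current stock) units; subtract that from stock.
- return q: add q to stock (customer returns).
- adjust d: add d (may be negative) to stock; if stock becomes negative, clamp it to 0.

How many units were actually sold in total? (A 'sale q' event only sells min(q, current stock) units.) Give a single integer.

Processing events:
Start: stock = 11
  Event 1 (restock 37): 11 + 37 = 48
  Event 2 (sale 5): sell min(5,48)=5. stock: 48 - 5 = 43. total_sold = 5
  Event 3 (return 8): 43 + 8 = 51
  Event 4 (sale 7): sell min(7,51)=7. stock: 51 - 7 = 44. total_sold = 12
  Event 5 (sale 14): sell min(14,44)=14. stock: 44 - 14 = 30. total_sold = 26
  Event 6 (adjust -5): 30 + -5 = 25
  Event 7 (restock 36): 25 + 36 = 61
  Event 8 (restock 38): 61 + 38 = 99
  Event 9 (sale 2): sell min(2,99)=2. stock: 99 - 2 = 97. total_sold = 28
  Event 10 (sale 6): sell min(6,97)=6. stock: 97 - 6 = 91. total_sold = 34
  Event 11 (restock 14): 91 + 14 = 105
  Event 12 (restock 34): 105 + 34 = 139
Final: stock = 139, total_sold = 34

Answer: 34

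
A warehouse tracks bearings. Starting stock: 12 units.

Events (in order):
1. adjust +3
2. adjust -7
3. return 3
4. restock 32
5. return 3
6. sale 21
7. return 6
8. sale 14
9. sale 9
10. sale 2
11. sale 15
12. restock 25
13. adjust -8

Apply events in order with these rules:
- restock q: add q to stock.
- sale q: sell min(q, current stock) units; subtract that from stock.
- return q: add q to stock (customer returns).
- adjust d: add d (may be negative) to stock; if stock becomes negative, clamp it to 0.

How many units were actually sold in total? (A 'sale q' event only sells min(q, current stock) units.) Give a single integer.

Processing events:
Start: stock = 12
  Event 1 (adjust +3): 12 + 3 = 15
  Event 2 (adjust -7): 15 + -7 = 8
  Event 3 (return 3): 8 + 3 = 11
  Event 4 (restock 32): 11 + 32 = 43
  Event 5 (return 3): 43 + 3 = 46
  Event 6 (sale 21): sell min(21,46)=21. stock: 46 - 21 = 25. total_sold = 21
  Event 7 (return 6): 25 + 6 = 31
  Event 8 (sale 14): sell min(14,31)=14. stock: 31 - 14 = 17. total_sold = 35
  Event 9 (sale 9): sell min(9,17)=9. stock: 17 - 9 = 8. total_sold = 44
  Event 10 (sale 2): sell min(2,8)=2. stock: 8 - 2 = 6. total_sold = 46
  Event 11 (sale 15): sell min(15,6)=6. stock: 6 - 6 = 0. total_sold = 52
  Event 12 (restock 25): 0 + 25 = 25
  Event 13 (adjust -8): 25 + -8 = 17
Final: stock = 17, total_sold = 52

Answer: 52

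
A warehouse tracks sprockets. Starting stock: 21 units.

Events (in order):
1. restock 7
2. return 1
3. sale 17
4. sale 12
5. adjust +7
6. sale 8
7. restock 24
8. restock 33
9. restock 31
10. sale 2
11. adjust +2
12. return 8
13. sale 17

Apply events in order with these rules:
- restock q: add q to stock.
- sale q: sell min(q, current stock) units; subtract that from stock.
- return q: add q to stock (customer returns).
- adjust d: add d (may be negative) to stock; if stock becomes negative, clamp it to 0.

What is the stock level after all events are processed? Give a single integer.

Processing events:
Start: stock = 21
  Event 1 (restock 7): 21 + 7 = 28
  Event 2 (return 1): 28 + 1 = 29
  Event 3 (sale 17): sell min(17,29)=17. stock: 29 - 17 = 12. total_sold = 17
  Event 4 (sale 12): sell min(12,12)=12. stock: 12 - 12 = 0. total_sold = 29
  Event 5 (adjust +7): 0 + 7 = 7
  Event 6 (sale 8): sell min(8,7)=7. stock: 7 - 7 = 0. total_sold = 36
  Event 7 (restock 24): 0 + 24 = 24
  Event 8 (restock 33): 24 + 33 = 57
  Event 9 (restock 31): 57 + 31 = 88
  Event 10 (sale 2): sell min(2,88)=2. stock: 88 - 2 = 86. total_sold = 38
  Event 11 (adjust +2): 86 + 2 = 88
  Event 12 (return 8): 88 + 8 = 96
  Event 13 (sale 17): sell min(17,96)=17. stock: 96 - 17 = 79. total_sold = 55
Final: stock = 79, total_sold = 55

Answer: 79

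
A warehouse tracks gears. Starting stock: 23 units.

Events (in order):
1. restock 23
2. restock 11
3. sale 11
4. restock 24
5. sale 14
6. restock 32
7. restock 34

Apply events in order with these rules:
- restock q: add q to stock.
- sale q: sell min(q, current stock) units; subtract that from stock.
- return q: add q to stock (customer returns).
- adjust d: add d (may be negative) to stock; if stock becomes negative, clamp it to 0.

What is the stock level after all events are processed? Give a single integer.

Processing events:
Start: stock = 23
  Event 1 (restock 23): 23 + 23 = 46
  Event 2 (restock 11): 46 + 11 = 57
  Event 3 (sale 11): sell min(11,57)=11. stock: 57 - 11 = 46. total_sold = 11
  Event 4 (restock 24): 46 + 24 = 70
  Event 5 (sale 14): sell min(14,70)=14. stock: 70 - 14 = 56. total_sold = 25
  Event 6 (restock 32): 56 + 32 = 88
  Event 7 (restock 34): 88 + 34 = 122
Final: stock = 122, total_sold = 25

Answer: 122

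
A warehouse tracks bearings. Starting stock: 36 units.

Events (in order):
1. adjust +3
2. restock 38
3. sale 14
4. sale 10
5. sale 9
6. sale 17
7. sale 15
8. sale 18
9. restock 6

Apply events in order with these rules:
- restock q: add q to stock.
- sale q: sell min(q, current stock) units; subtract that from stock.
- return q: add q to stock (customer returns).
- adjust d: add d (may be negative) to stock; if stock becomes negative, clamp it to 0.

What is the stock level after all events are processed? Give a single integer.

Answer: 6

Derivation:
Processing events:
Start: stock = 36
  Event 1 (adjust +3): 36 + 3 = 39
  Event 2 (restock 38): 39 + 38 = 77
  Event 3 (sale 14): sell min(14,77)=14. stock: 77 - 14 = 63. total_sold = 14
  Event 4 (sale 10): sell min(10,63)=10. stock: 63 - 10 = 53. total_sold = 24
  Event 5 (sale 9): sell min(9,53)=9. stock: 53 - 9 = 44. total_sold = 33
  Event 6 (sale 17): sell min(17,44)=17. stock: 44 - 17 = 27. total_sold = 50
  Event 7 (sale 15): sell min(15,27)=15. stock: 27 - 15 = 12. total_sold = 65
  Event 8 (sale 18): sell min(18,12)=12. stock: 12 - 12 = 0. total_sold = 77
  Event 9 (restock 6): 0 + 6 = 6
Final: stock = 6, total_sold = 77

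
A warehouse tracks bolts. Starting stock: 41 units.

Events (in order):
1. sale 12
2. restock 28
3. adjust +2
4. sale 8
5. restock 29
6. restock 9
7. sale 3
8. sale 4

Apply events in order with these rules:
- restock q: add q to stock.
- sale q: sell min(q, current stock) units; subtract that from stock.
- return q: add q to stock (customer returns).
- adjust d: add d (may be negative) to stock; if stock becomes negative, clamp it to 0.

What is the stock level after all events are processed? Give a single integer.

Processing events:
Start: stock = 41
  Event 1 (sale 12): sell min(12,41)=12. stock: 41 - 12 = 29. total_sold = 12
  Event 2 (restock 28): 29 + 28 = 57
  Event 3 (adjust +2): 57 + 2 = 59
  Event 4 (sale 8): sell min(8,59)=8. stock: 59 - 8 = 51. total_sold = 20
  Event 5 (restock 29): 51 + 29 = 80
  Event 6 (restock 9): 80 + 9 = 89
  Event 7 (sale 3): sell min(3,89)=3. stock: 89 - 3 = 86. total_sold = 23
  Event 8 (sale 4): sell min(4,86)=4. stock: 86 - 4 = 82. total_sold = 27
Final: stock = 82, total_sold = 27

Answer: 82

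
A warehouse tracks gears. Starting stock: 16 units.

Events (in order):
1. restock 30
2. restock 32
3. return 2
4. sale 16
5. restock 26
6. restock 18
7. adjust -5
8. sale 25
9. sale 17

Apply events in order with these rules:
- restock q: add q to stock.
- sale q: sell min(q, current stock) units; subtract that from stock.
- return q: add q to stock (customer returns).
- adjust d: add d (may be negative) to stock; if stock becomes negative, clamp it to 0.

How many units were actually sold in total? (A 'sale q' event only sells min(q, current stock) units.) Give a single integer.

Processing events:
Start: stock = 16
  Event 1 (restock 30): 16 + 30 = 46
  Event 2 (restock 32): 46 + 32 = 78
  Event 3 (return 2): 78 + 2 = 80
  Event 4 (sale 16): sell min(16,80)=16. stock: 80 - 16 = 64. total_sold = 16
  Event 5 (restock 26): 64 + 26 = 90
  Event 6 (restock 18): 90 + 18 = 108
  Event 7 (adjust -5): 108 + -5 = 103
  Event 8 (sale 25): sell min(25,103)=25. stock: 103 - 25 = 78. total_sold = 41
  Event 9 (sale 17): sell min(17,78)=17. stock: 78 - 17 = 61. total_sold = 58
Final: stock = 61, total_sold = 58

Answer: 58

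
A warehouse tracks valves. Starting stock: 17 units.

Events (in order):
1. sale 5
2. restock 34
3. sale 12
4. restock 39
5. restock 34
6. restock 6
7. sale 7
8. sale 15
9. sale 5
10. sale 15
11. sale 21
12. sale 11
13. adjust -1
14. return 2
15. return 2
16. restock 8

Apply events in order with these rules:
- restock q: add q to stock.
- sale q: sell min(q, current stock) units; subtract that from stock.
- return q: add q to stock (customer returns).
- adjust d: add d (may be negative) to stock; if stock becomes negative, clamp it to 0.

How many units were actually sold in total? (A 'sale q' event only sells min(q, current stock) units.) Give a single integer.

Answer: 91

Derivation:
Processing events:
Start: stock = 17
  Event 1 (sale 5): sell min(5,17)=5. stock: 17 - 5 = 12. total_sold = 5
  Event 2 (restock 34): 12 + 34 = 46
  Event 3 (sale 12): sell min(12,46)=12. stock: 46 - 12 = 34. total_sold = 17
  Event 4 (restock 39): 34 + 39 = 73
  Event 5 (restock 34): 73 + 34 = 107
  Event 6 (restock 6): 107 + 6 = 113
  Event 7 (sale 7): sell min(7,113)=7. stock: 113 - 7 = 106. total_sold = 24
  Event 8 (sale 15): sell min(15,106)=15. stock: 106 - 15 = 91. total_sold = 39
  Event 9 (sale 5): sell min(5,91)=5. stock: 91 - 5 = 86. total_sold = 44
  Event 10 (sale 15): sell min(15,86)=15. stock: 86 - 15 = 71. total_sold = 59
  Event 11 (sale 21): sell min(21,71)=21. stock: 71 - 21 = 50. total_sold = 80
  Event 12 (sale 11): sell min(11,50)=11. stock: 50 - 11 = 39. total_sold = 91
  Event 13 (adjust -1): 39 + -1 = 38
  Event 14 (return 2): 38 + 2 = 40
  Event 15 (return 2): 40 + 2 = 42
  Event 16 (restock 8): 42 + 8 = 50
Final: stock = 50, total_sold = 91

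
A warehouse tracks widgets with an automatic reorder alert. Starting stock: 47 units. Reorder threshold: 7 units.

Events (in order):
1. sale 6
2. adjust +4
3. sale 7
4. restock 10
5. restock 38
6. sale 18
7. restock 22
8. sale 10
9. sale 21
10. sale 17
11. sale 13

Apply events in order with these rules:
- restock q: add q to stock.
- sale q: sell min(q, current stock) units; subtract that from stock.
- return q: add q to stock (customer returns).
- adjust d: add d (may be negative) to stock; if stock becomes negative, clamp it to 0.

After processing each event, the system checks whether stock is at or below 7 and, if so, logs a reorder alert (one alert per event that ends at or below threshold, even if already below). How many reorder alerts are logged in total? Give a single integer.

Processing events:
Start: stock = 47
  Event 1 (sale 6): sell min(6,47)=6. stock: 47 - 6 = 41. total_sold = 6
  Event 2 (adjust +4): 41 + 4 = 45
  Event 3 (sale 7): sell min(7,45)=7. stock: 45 - 7 = 38. total_sold = 13
  Event 4 (restock 10): 38 + 10 = 48
  Event 5 (restock 38): 48 + 38 = 86
  Event 6 (sale 18): sell min(18,86)=18. stock: 86 - 18 = 68. total_sold = 31
  Event 7 (restock 22): 68 + 22 = 90
  Event 8 (sale 10): sell min(10,90)=10. stock: 90 - 10 = 80. total_sold = 41
  Event 9 (sale 21): sell min(21,80)=21. stock: 80 - 21 = 59. total_sold = 62
  Event 10 (sale 17): sell min(17,59)=17. stock: 59 - 17 = 42. total_sold = 79
  Event 11 (sale 13): sell min(13,42)=13. stock: 42 - 13 = 29. total_sold = 92
Final: stock = 29, total_sold = 92

Checking against threshold 7:
  After event 1: stock=41 > 7
  After event 2: stock=45 > 7
  After event 3: stock=38 > 7
  After event 4: stock=48 > 7
  After event 5: stock=86 > 7
  After event 6: stock=68 > 7
  After event 7: stock=90 > 7
  After event 8: stock=80 > 7
  After event 9: stock=59 > 7
  After event 10: stock=42 > 7
  After event 11: stock=29 > 7
Alert events: []. Count = 0

Answer: 0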